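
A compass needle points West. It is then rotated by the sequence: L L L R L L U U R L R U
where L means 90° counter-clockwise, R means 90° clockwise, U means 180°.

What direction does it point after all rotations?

Answer: Final heading: South

Derivation:
Start: West
  L (left (90° counter-clockwise)) -> South
  L (left (90° counter-clockwise)) -> East
  L (left (90° counter-clockwise)) -> North
  R (right (90° clockwise)) -> East
  L (left (90° counter-clockwise)) -> North
  L (left (90° counter-clockwise)) -> West
  U (U-turn (180°)) -> East
  U (U-turn (180°)) -> West
  R (right (90° clockwise)) -> North
  L (left (90° counter-clockwise)) -> West
  R (right (90° clockwise)) -> North
  U (U-turn (180°)) -> South
Final: South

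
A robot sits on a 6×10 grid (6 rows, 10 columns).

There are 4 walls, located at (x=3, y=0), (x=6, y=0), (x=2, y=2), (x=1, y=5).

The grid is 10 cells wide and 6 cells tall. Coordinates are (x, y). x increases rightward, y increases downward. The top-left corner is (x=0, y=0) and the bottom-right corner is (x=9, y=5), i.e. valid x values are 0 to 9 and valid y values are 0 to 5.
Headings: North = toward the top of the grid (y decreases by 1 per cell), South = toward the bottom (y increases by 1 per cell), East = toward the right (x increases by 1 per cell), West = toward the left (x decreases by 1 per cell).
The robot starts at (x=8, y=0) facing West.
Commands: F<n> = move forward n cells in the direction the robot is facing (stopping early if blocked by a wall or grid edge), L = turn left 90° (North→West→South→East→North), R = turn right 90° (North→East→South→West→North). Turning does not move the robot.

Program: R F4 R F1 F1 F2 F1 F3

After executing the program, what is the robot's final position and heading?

Answer: Final position: (x=9, y=0), facing East

Derivation:
Start: (x=8, y=0), facing West
  R: turn right, now facing North
  F4: move forward 0/4 (blocked), now at (x=8, y=0)
  R: turn right, now facing East
  F1: move forward 1, now at (x=9, y=0)
  F1: move forward 0/1 (blocked), now at (x=9, y=0)
  F2: move forward 0/2 (blocked), now at (x=9, y=0)
  F1: move forward 0/1 (blocked), now at (x=9, y=0)
  F3: move forward 0/3 (blocked), now at (x=9, y=0)
Final: (x=9, y=0), facing East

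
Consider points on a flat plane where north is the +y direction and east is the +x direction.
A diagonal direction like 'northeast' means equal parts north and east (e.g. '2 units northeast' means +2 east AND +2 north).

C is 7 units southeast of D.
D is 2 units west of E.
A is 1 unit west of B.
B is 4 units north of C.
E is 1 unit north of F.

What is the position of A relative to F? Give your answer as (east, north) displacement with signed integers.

Place F at the origin (east=0, north=0).
  E is 1 unit north of F: delta (east=+0, north=+1); E at (east=0, north=1).
  D is 2 units west of E: delta (east=-2, north=+0); D at (east=-2, north=1).
  C is 7 units southeast of D: delta (east=+7, north=-7); C at (east=5, north=-6).
  B is 4 units north of C: delta (east=+0, north=+4); B at (east=5, north=-2).
  A is 1 unit west of B: delta (east=-1, north=+0); A at (east=4, north=-2).
Therefore A relative to F: (east=4, north=-2).

Answer: A is at (east=4, north=-2) relative to F.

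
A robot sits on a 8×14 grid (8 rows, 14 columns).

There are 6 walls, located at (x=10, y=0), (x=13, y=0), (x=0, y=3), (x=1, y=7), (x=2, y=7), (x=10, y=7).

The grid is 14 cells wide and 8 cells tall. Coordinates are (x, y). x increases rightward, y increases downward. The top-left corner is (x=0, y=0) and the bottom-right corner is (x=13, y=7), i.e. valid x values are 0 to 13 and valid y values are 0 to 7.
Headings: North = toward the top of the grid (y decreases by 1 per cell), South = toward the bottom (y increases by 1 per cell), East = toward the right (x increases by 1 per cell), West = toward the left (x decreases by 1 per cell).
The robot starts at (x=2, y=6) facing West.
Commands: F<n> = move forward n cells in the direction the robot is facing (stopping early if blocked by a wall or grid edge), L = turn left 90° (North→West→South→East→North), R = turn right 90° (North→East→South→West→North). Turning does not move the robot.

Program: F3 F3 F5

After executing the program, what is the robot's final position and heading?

Start: (x=2, y=6), facing West
  F3: move forward 2/3 (blocked), now at (x=0, y=6)
  F3: move forward 0/3 (blocked), now at (x=0, y=6)
  F5: move forward 0/5 (blocked), now at (x=0, y=6)
Final: (x=0, y=6), facing West

Answer: Final position: (x=0, y=6), facing West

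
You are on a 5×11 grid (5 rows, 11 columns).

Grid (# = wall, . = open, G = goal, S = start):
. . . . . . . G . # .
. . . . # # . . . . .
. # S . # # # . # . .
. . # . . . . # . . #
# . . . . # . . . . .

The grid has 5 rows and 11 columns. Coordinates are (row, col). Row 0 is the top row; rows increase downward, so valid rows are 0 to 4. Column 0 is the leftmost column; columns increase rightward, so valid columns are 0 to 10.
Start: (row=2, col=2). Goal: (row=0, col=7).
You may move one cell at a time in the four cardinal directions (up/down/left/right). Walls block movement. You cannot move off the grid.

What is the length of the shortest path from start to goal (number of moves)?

Answer: Shortest path length: 7

Derivation:
BFS from (row=2, col=2) until reaching (row=0, col=7):
  Distance 0: (row=2, col=2)
  Distance 1: (row=1, col=2), (row=2, col=3)
  Distance 2: (row=0, col=2), (row=1, col=1), (row=1, col=3), (row=3, col=3)
  Distance 3: (row=0, col=1), (row=0, col=3), (row=1, col=0), (row=3, col=4), (row=4, col=3)
  Distance 4: (row=0, col=0), (row=0, col=4), (row=2, col=0), (row=3, col=5), (row=4, col=2), (row=4, col=4)
  Distance 5: (row=0, col=5), (row=3, col=0), (row=3, col=6), (row=4, col=1)
  Distance 6: (row=0, col=6), (row=3, col=1), (row=4, col=6)
  Distance 7: (row=0, col=7), (row=1, col=6), (row=4, col=7)  <- goal reached here
One shortest path (7 moves): (row=2, col=2) -> (row=2, col=3) -> (row=1, col=3) -> (row=0, col=3) -> (row=0, col=4) -> (row=0, col=5) -> (row=0, col=6) -> (row=0, col=7)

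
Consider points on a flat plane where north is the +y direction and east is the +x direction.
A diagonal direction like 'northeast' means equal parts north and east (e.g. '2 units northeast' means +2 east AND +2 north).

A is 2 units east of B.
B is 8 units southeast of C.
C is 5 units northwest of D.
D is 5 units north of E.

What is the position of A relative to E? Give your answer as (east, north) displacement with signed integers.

Place E at the origin (east=0, north=0).
  D is 5 units north of E: delta (east=+0, north=+5); D at (east=0, north=5).
  C is 5 units northwest of D: delta (east=-5, north=+5); C at (east=-5, north=10).
  B is 8 units southeast of C: delta (east=+8, north=-8); B at (east=3, north=2).
  A is 2 units east of B: delta (east=+2, north=+0); A at (east=5, north=2).
Therefore A relative to E: (east=5, north=2).

Answer: A is at (east=5, north=2) relative to E.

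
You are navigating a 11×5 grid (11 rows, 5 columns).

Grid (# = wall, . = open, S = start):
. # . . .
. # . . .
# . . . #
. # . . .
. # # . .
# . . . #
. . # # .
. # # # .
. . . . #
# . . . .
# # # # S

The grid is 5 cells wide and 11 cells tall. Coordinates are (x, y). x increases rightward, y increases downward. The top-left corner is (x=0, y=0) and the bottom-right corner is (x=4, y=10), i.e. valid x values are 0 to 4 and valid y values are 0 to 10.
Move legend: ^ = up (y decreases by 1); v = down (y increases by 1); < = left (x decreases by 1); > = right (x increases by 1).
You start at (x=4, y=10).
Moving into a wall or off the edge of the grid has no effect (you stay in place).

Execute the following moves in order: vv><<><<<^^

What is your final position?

Answer: Final position: (x=4, y=9)

Derivation:
Start: (x=4, y=10)
  v (down): blocked, stay at (x=4, y=10)
  v (down): blocked, stay at (x=4, y=10)
  > (right): blocked, stay at (x=4, y=10)
  < (left): blocked, stay at (x=4, y=10)
  < (left): blocked, stay at (x=4, y=10)
  > (right): blocked, stay at (x=4, y=10)
  [×3]< (left): blocked, stay at (x=4, y=10)
  ^ (up): (x=4, y=10) -> (x=4, y=9)
  ^ (up): blocked, stay at (x=4, y=9)
Final: (x=4, y=9)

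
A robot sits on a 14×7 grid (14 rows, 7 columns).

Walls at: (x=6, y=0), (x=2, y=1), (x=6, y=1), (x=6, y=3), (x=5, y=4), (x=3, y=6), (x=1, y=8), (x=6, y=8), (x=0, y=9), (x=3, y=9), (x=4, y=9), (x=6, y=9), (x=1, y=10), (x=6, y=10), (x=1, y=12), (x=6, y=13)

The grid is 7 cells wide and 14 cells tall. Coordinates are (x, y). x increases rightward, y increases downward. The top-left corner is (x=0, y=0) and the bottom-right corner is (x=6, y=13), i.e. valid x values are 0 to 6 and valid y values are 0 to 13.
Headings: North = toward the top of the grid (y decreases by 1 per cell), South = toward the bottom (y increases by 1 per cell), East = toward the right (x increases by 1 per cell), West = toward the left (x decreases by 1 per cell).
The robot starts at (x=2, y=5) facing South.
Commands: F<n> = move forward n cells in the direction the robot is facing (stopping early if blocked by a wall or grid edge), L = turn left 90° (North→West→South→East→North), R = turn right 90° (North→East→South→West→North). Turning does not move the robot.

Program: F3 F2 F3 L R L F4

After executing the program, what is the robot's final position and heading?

Start: (x=2, y=5), facing South
  F3: move forward 3, now at (x=2, y=8)
  F2: move forward 2, now at (x=2, y=10)
  F3: move forward 3, now at (x=2, y=13)
  L: turn left, now facing East
  R: turn right, now facing South
  L: turn left, now facing East
  F4: move forward 3/4 (blocked), now at (x=5, y=13)
Final: (x=5, y=13), facing East

Answer: Final position: (x=5, y=13), facing East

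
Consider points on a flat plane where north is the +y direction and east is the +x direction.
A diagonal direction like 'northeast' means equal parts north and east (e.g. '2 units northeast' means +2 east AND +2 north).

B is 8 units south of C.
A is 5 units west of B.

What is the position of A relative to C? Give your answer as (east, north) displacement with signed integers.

Place C at the origin (east=0, north=0).
  B is 8 units south of C: delta (east=+0, north=-8); B at (east=0, north=-8).
  A is 5 units west of B: delta (east=-5, north=+0); A at (east=-5, north=-8).
Therefore A relative to C: (east=-5, north=-8).

Answer: A is at (east=-5, north=-8) relative to C.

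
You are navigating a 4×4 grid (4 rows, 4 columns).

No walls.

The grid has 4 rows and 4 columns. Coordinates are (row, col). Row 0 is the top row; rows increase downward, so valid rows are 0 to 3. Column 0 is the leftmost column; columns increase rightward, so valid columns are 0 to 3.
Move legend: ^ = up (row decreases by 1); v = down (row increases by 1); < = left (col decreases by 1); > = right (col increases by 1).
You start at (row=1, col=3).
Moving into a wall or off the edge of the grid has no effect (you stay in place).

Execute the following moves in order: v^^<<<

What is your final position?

Start: (row=1, col=3)
  v (down): (row=1, col=3) -> (row=2, col=3)
  ^ (up): (row=2, col=3) -> (row=1, col=3)
  ^ (up): (row=1, col=3) -> (row=0, col=3)
  < (left): (row=0, col=3) -> (row=0, col=2)
  < (left): (row=0, col=2) -> (row=0, col=1)
  < (left): (row=0, col=1) -> (row=0, col=0)
Final: (row=0, col=0)

Answer: Final position: (row=0, col=0)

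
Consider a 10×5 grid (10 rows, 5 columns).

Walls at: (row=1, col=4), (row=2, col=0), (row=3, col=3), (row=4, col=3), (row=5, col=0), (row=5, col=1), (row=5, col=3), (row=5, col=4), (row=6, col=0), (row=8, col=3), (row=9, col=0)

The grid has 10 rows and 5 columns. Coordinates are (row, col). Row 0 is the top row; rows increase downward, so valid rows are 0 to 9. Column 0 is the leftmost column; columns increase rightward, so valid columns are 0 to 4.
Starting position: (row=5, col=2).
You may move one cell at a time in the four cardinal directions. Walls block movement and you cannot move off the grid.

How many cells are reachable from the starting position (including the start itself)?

Answer: Reachable cells: 39

Derivation:
BFS flood-fill from (row=5, col=2):
  Distance 0: (row=5, col=2)
  Distance 1: (row=4, col=2), (row=6, col=2)
  Distance 2: (row=3, col=2), (row=4, col=1), (row=6, col=1), (row=6, col=3), (row=7, col=2)
  Distance 3: (row=2, col=2), (row=3, col=1), (row=4, col=0), (row=6, col=4), (row=7, col=1), (row=7, col=3), (row=8, col=2)
  Distance 4: (row=1, col=2), (row=2, col=1), (row=2, col=3), (row=3, col=0), (row=7, col=0), (row=7, col=4), (row=8, col=1), (row=9, col=2)
  Distance 5: (row=0, col=2), (row=1, col=1), (row=1, col=3), (row=2, col=4), (row=8, col=0), (row=8, col=4), (row=9, col=1), (row=9, col=3)
  Distance 6: (row=0, col=1), (row=0, col=3), (row=1, col=0), (row=3, col=4), (row=9, col=4)
  Distance 7: (row=0, col=0), (row=0, col=4), (row=4, col=4)
Total reachable: 39 (grid has 39 open cells total)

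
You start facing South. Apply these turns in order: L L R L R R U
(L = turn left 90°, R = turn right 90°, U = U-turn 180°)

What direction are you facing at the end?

Answer: Final heading: North

Derivation:
Start: South
  L (left (90° counter-clockwise)) -> East
  L (left (90° counter-clockwise)) -> North
  R (right (90° clockwise)) -> East
  L (left (90° counter-clockwise)) -> North
  R (right (90° clockwise)) -> East
  R (right (90° clockwise)) -> South
  U (U-turn (180°)) -> North
Final: North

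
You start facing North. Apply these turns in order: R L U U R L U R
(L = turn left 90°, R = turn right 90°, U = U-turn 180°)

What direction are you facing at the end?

Answer: Final heading: West

Derivation:
Start: North
  R (right (90° clockwise)) -> East
  L (left (90° counter-clockwise)) -> North
  U (U-turn (180°)) -> South
  U (U-turn (180°)) -> North
  R (right (90° clockwise)) -> East
  L (left (90° counter-clockwise)) -> North
  U (U-turn (180°)) -> South
  R (right (90° clockwise)) -> West
Final: West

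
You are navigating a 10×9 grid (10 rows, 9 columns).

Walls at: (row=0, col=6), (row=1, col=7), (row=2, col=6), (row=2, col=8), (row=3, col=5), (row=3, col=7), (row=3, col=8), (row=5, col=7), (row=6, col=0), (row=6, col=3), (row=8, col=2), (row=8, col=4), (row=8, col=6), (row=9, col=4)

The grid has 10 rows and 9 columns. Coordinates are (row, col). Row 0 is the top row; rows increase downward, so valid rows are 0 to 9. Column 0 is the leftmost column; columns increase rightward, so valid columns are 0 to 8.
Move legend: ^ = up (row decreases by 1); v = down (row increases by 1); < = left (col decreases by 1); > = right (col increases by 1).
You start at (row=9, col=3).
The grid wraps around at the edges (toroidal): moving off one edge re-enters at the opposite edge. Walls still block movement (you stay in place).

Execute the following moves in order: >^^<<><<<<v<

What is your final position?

Start: (row=9, col=3)
  > (right): blocked, stay at (row=9, col=3)
  ^ (up): (row=9, col=3) -> (row=8, col=3)
  ^ (up): (row=8, col=3) -> (row=7, col=3)
  < (left): (row=7, col=3) -> (row=7, col=2)
  < (left): (row=7, col=2) -> (row=7, col=1)
  > (right): (row=7, col=1) -> (row=7, col=2)
  < (left): (row=7, col=2) -> (row=7, col=1)
  < (left): (row=7, col=1) -> (row=7, col=0)
  < (left): (row=7, col=0) -> (row=7, col=8)
  < (left): (row=7, col=8) -> (row=7, col=7)
  v (down): (row=7, col=7) -> (row=8, col=7)
  < (left): blocked, stay at (row=8, col=7)
Final: (row=8, col=7)

Answer: Final position: (row=8, col=7)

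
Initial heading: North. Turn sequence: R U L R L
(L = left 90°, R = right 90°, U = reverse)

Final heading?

Start: North
  R (right (90° clockwise)) -> East
  U (U-turn (180°)) -> West
  L (left (90° counter-clockwise)) -> South
  R (right (90° clockwise)) -> West
  L (left (90° counter-clockwise)) -> South
Final: South

Answer: Final heading: South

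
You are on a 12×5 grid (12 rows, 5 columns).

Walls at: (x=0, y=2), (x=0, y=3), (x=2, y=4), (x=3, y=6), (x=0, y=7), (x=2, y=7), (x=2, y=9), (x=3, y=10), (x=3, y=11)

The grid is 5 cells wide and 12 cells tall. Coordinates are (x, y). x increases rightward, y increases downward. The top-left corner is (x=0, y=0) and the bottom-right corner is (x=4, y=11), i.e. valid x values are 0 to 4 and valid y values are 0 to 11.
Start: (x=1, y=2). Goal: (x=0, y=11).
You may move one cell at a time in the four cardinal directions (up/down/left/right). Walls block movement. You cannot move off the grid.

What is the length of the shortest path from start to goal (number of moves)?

Answer: Shortest path length: 10

Derivation:
BFS from (x=1, y=2) until reaching (x=0, y=11):
  Distance 0: (x=1, y=2)
  Distance 1: (x=1, y=1), (x=2, y=2), (x=1, y=3)
  Distance 2: (x=1, y=0), (x=0, y=1), (x=2, y=1), (x=3, y=2), (x=2, y=3), (x=1, y=4)
  Distance 3: (x=0, y=0), (x=2, y=0), (x=3, y=1), (x=4, y=2), (x=3, y=3), (x=0, y=4), (x=1, y=5)
  Distance 4: (x=3, y=0), (x=4, y=1), (x=4, y=3), (x=3, y=4), (x=0, y=5), (x=2, y=5), (x=1, y=6)
  Distance 5: (x=4, y=0), (x=4, y=4), (x=3, y=5), (x=0, y=6), (x=2, y=6), (x=1, y=7)
  Distance 6: (x=4, y=5), (x=1, y=8)
  Distance 7: (x=4, y=6), (x=0, y=8), (x=2, y=8), (x=1, y=9)
  Distance 8: (x=4, y=7), (x=3, y=8), (x=0, y=9), (x=1, y=10)
  Distance 9: (x=3, y=7), (x=4, y=8), (x=3, y=9), (x=0, y=10), (x=2, y=10), (x=1, y=11)
  Distance 10: (x=4, y=9), (x=0, y=11), (x=2, y=11)  <- goal reached here
One shortest path (10 moves): (x=1, y=2) -> (x=1, y=3) -> (x=1, y=4) -> (x=1, y=5) -> (x=1, y=6) -> (x=1, y=7) -> (x=1, y=8) -> (x=0, y=8) -> (x=0, y=9) -> (x=0, y=10) -> (x=0, y=11)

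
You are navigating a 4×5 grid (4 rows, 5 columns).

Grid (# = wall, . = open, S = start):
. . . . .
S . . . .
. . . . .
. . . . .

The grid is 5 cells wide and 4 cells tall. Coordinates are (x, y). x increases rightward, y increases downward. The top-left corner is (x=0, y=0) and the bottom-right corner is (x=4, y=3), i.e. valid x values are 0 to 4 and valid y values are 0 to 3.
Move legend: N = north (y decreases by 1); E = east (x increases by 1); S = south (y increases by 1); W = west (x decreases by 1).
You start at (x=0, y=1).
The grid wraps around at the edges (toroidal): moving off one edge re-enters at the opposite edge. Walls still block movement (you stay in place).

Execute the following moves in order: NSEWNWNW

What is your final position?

Start: (x=0, y=1)
  N (north): (x=0, y=1) -> (x=0, y=0)
  S (south): (x=0, y=0) -> (x=0, y=1)
  E (east): (x=0, y=1) -> (x=1, y=1)
  W (west): (x=1, y=1) -> (x=0, y=1)
  N (north): (x=0, y=1) -> (x=0, y=0)
  W (west): (x=0, y=0) -> (x=4, y=0)
  N (north): (x=4, y=0) -> (x=4, y=3)
  W (west): (x=4, y=3) -> (x=3, y=3)
Final: (x=3, y=3)

Answer: Final position: (x=3, y=3)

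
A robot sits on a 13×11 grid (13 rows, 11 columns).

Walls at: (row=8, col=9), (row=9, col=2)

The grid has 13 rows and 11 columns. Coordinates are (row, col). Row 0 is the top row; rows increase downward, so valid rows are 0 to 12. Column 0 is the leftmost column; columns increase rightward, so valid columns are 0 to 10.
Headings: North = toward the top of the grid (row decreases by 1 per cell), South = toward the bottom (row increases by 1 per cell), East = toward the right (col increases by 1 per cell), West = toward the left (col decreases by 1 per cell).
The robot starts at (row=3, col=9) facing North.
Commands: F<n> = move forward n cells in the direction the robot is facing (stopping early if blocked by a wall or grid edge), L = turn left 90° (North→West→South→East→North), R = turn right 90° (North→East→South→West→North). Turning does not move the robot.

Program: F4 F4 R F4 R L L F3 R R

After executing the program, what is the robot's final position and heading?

Start: (row=3, col=9), facing North
  F4: move forward 3/4 (blocked), now at (row=0, col=9)
  F4: move forward 0/4 (blocked), now at (row=0, col=9)
  R: turn right, now facing East
  F4: move forward 1/4 (blocked), now at (row=0, col=10)
  R: turn right, now facing South
  L: turn left, now facing East
  L: turn left, now facing North
  F3: move forward 0/3 (blocked), now at (row=0, col=10)
  R: turn right, now facing East
  R: turn right, now facing South
Final: (row=0, col=10), facing South

Answer: Final position: (row=0, col=10), facing South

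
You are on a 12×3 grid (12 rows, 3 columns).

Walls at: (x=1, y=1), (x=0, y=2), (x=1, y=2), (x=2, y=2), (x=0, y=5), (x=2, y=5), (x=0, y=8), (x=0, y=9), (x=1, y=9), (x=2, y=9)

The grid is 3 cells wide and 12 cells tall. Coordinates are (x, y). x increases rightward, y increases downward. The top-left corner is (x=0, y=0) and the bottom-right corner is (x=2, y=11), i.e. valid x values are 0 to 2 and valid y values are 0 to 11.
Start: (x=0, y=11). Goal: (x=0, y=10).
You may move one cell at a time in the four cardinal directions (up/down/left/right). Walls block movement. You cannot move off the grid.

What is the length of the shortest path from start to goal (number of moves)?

BFS from (x=0, y=11) until reaching (x=0, y=10):
  Distance 0: (x=0, y=11)
  Distance 1: (x=0, y=10), (x=1, y=11)  <- goal reached here
One shortest path (1 moves): (x=0, y=11) -> (x=0, y=10)

Answer: Shortest path length: 1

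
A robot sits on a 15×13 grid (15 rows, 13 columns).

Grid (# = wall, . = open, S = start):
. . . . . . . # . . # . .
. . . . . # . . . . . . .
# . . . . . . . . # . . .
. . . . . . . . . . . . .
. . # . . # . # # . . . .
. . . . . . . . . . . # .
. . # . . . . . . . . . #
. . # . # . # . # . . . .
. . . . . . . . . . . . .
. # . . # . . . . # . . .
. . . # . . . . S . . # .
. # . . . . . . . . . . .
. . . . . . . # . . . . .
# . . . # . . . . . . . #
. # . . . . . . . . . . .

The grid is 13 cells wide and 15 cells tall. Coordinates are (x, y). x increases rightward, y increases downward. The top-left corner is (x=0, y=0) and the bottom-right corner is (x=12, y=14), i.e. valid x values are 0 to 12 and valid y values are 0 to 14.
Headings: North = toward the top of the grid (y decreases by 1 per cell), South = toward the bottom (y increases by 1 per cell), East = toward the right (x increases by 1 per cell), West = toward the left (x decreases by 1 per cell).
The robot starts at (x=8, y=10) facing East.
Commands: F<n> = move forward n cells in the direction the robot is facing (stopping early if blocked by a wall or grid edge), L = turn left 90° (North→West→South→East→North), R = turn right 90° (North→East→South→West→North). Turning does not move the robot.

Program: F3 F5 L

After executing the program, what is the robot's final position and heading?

Start: (x=8, y=10), facing East
  F3: move forward 2/3 (blocked), now at (x=10, y=10)
  F5: move forward 0/5 (blocked), now at (x=10, y=10)
  L: turn left, now facing North
Final: (x=10, y=10), facing North

Answer: Final position: (x=10, y=10), facing North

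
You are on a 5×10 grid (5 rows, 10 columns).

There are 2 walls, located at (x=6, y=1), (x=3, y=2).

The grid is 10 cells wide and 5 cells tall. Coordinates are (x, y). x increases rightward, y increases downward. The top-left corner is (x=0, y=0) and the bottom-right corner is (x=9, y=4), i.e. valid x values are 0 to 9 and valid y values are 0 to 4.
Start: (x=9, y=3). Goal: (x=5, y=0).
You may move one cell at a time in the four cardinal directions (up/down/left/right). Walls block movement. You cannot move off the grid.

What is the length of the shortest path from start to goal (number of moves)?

BFS from (x=9, y=3) until reaching (x=5, y=0):
  Distance 0: (x=9, y=3)
  Distance 1: (x=9, y=2), (x=8, y=3), (x=9, y=4)
  Distance 2: (x=9, y=1), (x=8, y=2), (x=7, y=3), (x=8, y=4)
  Distance 3: (x=9, y=0), (x=8, y=1), (x=7, y=2), (x=6, y=3), (x=7, y=4)
  Distance 4: (x=8, y=0), (x=7, y=1), (x=6, y=2), (x=5, y=3), (x=6, y=4)
  Distance 5: (x=7, y=0), (x=5, y=2), (x=4, y=3), (x=5, y=4)
  Distance 6: (x=6, y=0), (x=5, y=1), (x=4, y=2), (x=3, y=3), (x=4, y=4)
  Distance 7: (x=5, y=0), (x=4, y=1), (x=2, y=3), (x=3, y=4)  <- goal reached here
One shortest path (7 moves): (x=9, y=3) -> (x=8, y=3) -> (x=7, y=3) -> (x=6, y=3) -> (x=5, y=3) -> (x=5, y=2) -> (x=5, y=1) -> (x=5, y=0)

Answer: Shortest path length: 7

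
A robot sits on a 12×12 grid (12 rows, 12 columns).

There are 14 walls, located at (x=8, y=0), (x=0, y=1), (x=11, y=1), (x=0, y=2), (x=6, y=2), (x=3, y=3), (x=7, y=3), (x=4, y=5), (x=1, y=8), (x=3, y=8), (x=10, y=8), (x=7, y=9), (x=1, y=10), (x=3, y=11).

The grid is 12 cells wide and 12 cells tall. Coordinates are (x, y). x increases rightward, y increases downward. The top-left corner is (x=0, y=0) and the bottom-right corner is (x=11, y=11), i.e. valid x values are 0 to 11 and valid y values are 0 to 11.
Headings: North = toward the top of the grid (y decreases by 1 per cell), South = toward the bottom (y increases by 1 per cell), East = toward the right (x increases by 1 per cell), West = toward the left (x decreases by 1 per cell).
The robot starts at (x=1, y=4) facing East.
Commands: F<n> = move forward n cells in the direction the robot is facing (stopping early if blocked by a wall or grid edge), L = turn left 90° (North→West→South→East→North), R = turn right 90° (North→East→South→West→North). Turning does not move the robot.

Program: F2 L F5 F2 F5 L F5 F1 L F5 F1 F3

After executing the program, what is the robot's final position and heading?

Answer: Final position: (x=0, y=11), facing South

Derivation:
Start: (x=1, y=4), facing East
  F2: move forward 2, now at (x=3, y=4)
  L: turn left, now facing North
  F5: move forward 0/5 (blocked), now at (x=3, y=4)
  F2: move forward 0/2 (blocked), now at (x=3, y=4)
  F5: move forward 0/5 (blocked), now at (x=3, y=4)
  L: turn left, now facing West
  F5: move forward 3/5 (blocked), now at (x=0, y=4)
  F1: move forward 0/1 (blocked), now at (x=0, y=4)
  L: turn left, now facing South
  F5: move forward 5, now at (x=0, y=9)
  F1: move forward 1, now at (x=0, y=10)
  F3: move forward 1/3 (blocked), now at (x=0, y=11)
Final: (x=0, y=11), facing South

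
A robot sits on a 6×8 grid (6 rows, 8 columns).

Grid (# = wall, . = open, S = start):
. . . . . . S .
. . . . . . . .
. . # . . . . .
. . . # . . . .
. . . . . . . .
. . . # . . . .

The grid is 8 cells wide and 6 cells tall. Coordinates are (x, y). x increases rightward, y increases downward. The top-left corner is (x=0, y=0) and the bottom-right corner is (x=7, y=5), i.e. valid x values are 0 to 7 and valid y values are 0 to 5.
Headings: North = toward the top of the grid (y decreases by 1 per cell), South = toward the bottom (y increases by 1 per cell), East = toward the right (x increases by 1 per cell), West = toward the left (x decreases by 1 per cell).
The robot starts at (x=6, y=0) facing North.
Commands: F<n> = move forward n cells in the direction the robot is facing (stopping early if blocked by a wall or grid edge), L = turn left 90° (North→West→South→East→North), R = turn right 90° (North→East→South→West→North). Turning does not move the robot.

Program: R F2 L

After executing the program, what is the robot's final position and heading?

Answer: Final position: (x=7, y=0), facing North

Derivation:
Start: (x=6, y=0), facing North
  R: turn right, now facing East
  F2: move forward 1/2 (blocked), now at (x=7, y=0)
  L: turn left, now facing North
Final: (x=7, y=0), facing North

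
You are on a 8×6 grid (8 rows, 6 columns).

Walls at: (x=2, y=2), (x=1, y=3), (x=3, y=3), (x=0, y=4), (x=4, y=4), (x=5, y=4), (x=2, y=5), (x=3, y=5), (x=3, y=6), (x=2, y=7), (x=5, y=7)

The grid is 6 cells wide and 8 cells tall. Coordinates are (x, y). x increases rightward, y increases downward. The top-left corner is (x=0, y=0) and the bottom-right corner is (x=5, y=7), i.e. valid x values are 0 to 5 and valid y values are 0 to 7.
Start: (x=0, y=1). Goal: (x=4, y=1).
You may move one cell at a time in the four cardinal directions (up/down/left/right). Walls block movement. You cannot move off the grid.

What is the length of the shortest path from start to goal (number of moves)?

BFS from (x=0, y=1) until reaching (x=4, y=1):
  Distance 0: (x=0, y=1)
  Distance 1: (x=0, y=0), (x=1, y=1), (x=0, y=2)
  Distance 2: (x=1, y=0), (x=2, y=1), (x=1, y=2), (x=0, y=3)
  Distance 3: (x=2, y=0), (x=3, y=1)
  Distance 4: (x=3, y=0), (x=4, y=1), (x=3, y=2)  <- goal reached here
One shortest path (4 moves): (x=0, y=1) -> (x=1, y=1) -> (x=2, y=1) -> (x=3, y=1) -> (x=4, y=1)

Answer: Shortest path length: 4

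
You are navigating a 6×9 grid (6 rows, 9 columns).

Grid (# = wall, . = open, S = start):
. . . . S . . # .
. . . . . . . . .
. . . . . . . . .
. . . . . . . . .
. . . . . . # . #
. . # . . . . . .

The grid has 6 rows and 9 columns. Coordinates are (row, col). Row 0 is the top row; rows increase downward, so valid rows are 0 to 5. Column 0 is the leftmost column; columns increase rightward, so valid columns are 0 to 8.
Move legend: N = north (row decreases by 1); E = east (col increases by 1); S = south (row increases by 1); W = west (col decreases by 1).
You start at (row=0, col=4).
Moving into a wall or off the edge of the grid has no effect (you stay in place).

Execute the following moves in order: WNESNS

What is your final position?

Answer: Final position: (row=1, col=4)

Derivation:
Start: (row=0, col=4)
  W (west): (row=0, col=4) -> (row=0, col=3)
  N (north): blocked, stay at (row=0, col=3)
  E (east): (row=0, col=3) -> (row=0, col=4)
  S (south): (row=0, col=4) -> (row=1, col=4)
  N (north): (row=1, col=4) -> (row=0, col=4)
  S (south): (row=0, col=4) -> (row=1, col=4)
Final: (row=1, col=4)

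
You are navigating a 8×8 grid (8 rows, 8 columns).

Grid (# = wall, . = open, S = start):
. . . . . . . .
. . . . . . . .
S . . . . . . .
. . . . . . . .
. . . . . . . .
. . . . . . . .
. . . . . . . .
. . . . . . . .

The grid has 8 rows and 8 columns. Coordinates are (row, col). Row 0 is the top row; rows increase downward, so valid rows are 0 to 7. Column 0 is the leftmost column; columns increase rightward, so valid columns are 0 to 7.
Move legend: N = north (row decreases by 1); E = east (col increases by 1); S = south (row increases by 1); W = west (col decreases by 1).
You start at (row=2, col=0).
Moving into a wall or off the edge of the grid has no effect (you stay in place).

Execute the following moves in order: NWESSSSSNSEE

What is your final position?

Start: (row=2, col=0)
  N (north): (row=2, col=0) -> (row=1, col=0)
  W (west): blocked, stay at (row=1, col=0)
  E (east): (row=1, col=0) -> (row=1, col=1)
  S (south): (row=1, col=1) -> (row=2, col=1)
  S (south): (row=2, col=1) -> (row=3, col=1)
  S (south): (row=3, col=1) -> (row=4, col=1)
  S (south): (row=4, col=1) -> (row=5, col=1)
  S (south): (row=5, col=1) -> (row=6, col=1)
  N (north): (row=6, col=1) -> (row=5, col=1)
  S (south): (row=5, col=1) -> (row=6, col=1)
  E (east): (row=6, col=1) -> (row=6, col=2)
  E (east): (row=6, col=2) -> (row=6, col=3)
Final: (row=6, col=3)

Answer: Final position: (row=6, col=3)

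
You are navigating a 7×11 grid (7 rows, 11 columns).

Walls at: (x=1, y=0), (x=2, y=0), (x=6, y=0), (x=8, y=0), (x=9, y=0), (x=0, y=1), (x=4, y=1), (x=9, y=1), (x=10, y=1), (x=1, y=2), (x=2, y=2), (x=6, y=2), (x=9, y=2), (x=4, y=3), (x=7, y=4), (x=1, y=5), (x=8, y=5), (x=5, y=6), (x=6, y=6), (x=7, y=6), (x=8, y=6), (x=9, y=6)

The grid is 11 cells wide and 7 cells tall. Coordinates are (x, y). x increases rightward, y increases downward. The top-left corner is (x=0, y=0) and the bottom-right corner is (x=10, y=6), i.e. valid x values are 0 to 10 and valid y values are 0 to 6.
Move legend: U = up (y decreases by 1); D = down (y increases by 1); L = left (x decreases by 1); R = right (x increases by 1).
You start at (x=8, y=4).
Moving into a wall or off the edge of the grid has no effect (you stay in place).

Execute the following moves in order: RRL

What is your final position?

Answer: Final position: (x=9, y=4)

Derivation:
Start: (x=8, y=4)
  R (right): (x=8, y=4) -> (x=9, y=4)
  R (right): (x=9, y=4) -> (x=10, y=4)
  L (left): (x=10, y=4) -> (x=9, y=4)
Final: (x=9, y=4)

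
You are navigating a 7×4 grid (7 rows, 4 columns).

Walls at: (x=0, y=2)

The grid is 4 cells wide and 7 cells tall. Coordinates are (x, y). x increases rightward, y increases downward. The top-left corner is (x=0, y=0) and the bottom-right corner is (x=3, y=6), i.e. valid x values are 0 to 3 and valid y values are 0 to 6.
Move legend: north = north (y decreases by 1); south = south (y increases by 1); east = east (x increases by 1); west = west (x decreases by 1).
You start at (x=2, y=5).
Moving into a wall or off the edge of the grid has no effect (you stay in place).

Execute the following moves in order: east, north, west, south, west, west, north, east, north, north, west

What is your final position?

Answer: Final position: (x=1, y=2)

Derivation:
Start: (x=2, y=5)
  east (east): (x=2, y=5) -> (x=3, y=5)
  north (north): (x=3, y=5) -> (x=3, y=4)
  west (west): (x=3, y=4) -> (x=2, y=4)
  south (south): (x=2, y=4) -> (x=2, y=5)
  west (west): (x=2, y=5) -> (x=1, y=5)
  west (west): (x=1, y=5) -> (x=0, y=5)
  north (north): (x=0, y=5) -> (x=0, y=4)
  east (east): (x=0, y=4) -> (x=1, y=4)
  north (north): (x=1, y=4) -> (x=1, y=3)
  north (north): (x=1, y=3) -> (x=1, y=2)
  west (west): blocked, stay at (x=1, y=2)
Final: (x=1, y=2)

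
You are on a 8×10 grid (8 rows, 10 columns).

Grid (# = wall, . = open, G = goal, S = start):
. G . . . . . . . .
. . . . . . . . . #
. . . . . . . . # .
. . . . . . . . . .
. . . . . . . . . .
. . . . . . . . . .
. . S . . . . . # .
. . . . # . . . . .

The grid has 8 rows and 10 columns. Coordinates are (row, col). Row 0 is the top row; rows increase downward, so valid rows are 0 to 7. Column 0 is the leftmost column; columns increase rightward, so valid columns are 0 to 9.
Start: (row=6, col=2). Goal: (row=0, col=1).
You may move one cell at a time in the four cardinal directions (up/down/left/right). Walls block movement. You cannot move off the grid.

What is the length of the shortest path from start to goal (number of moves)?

Answer: Shortest path length: 7

Derivation:
BFS from (row=6, col=2) until reaching (row=0, col=1):
  Distance 0: (row=6, col=2)
  Distance 1: (row=5, col=2), (row=6, col=1), (row=6, col=3), (row=7, col=2)
  Distance 2: (row=4, col=2), (row=5, col=1), (row=5, col=3), (row=6, col=0), (row=6, col=4), (row=7, col=1), (row=7, col=3)
  Distance 3: (row=3, col=2), (row=4, col=1), (row=4, col=3), (row=5, col=0), (row=5, col=4), (row=6, col=5), (row=7, col=0)
  Distance 4: (row=2, col=2), (row=3, col=1), (row=3, col=3), (row=4, col=0), (row=4, col=4), (row=5, col=5), (row=6, col=6), (row=7, col=5)
  Distance 5: (row=1, col=2), (row=2, col=1), (row=2, col=3), (row=3, col=0), (row=3, col=4), (row=4, col=5), (row=5, col=6), (row=6, col=7), (row=7, col=6)
  Distance 6: (row=0, col=2), (row=1, col=1), (row=1, col=3), (row=2, col=0), (row=2, col=4), (row=3, col=5), (row=4, col=6), (row=5, col=7), (row=7, col=7)
  Distance 7: (row=0, col=1), (row=0, col=3), (row=1, col=0), (row=1, col=4), (row=2, col=5), (row=3, col=6), (row=4, col=7), (row=5, col=8), (row=7, col=8)  <- goal reached here
One shortest path (7 moves): (row=6, col=2) -> (row=6, col=1) -> (row=5, col=1) -> (row=4, col=1) -> (row=3, col=1) -> (row=2, col=1) -> (row=1, col=1) -> (row=0, col=1)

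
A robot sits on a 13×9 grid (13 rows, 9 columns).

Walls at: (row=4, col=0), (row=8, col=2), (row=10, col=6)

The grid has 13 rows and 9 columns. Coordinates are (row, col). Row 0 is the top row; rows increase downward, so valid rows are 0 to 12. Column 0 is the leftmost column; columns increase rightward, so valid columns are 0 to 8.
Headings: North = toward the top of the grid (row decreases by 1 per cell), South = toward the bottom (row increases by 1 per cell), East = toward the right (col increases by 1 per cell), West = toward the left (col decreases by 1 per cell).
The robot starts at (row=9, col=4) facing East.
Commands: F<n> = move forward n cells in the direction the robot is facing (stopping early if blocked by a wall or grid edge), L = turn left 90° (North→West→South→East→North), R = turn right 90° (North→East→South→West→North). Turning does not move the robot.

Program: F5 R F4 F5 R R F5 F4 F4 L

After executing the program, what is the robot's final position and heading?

Start: (row=9, col=4), facing East
  F5: move forward 4/5 (blocked), now at (row=9, col=8)
  R: turn right, now facing South
  F4: move forward 3/4 (blocked), now at (row=12, col=8)
  F5: move forward 0/5 (blocked), now at (row=12, col=8)
  R: turn right, now facing West
  R: turn right, now facing North
  F5: move forward 5, now at (row=7, col=8)
  F4: move forward 4, now at (row=3, col=8)
  F4: move forward 3/4 (blocked), now at (row=0, col=8)
  L: turn left, now facing West
Final: (row=0, col=8), facing West

Answer: Final position: (row=0, col=8), facing West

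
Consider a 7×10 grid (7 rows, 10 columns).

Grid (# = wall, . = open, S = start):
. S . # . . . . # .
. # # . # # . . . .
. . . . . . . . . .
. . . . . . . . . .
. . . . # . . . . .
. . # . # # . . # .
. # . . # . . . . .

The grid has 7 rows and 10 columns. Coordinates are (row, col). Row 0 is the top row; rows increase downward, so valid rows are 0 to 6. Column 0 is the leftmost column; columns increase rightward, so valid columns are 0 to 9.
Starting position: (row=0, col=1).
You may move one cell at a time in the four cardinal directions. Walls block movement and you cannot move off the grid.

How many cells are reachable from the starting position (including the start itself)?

BFS flood-fill from (row=0, col=1):
  Distance 0: (row=0, col=1)
  Distance 1: (row=0, col=0), (row=0, col=2)
  Distance 2: (row=1, col=0)
  Distance 3: (row=2, col=0)
  Distance 4: (row=2, col=1), (row=3, col=0)
  Distance 5: (row=2, col=2), (row=3, col=1), (row=4, col=0)
  Distance 6: (row=2, col=3), (row=3, col=2), (row=4, col=1), (row=5, col=0)
  Distance 7: (row=1, col=3), (row=2, col=4), (row=3, col=3), (row=4, col=2), (row=5, col=1), (row=6, col=0)
  Distance 8: (row=2, col=5), (row=3, col=4), (row=4, col=3)
  Distance 9: (row=2, col=6), (row=3, col=5), (row=5, col=3)
  Distance 10: (row=1, col=6), (row=2, col=7), (row=3, col=6), (row=4, col=5), (row=6, col=3)
  Distance 11: (row=0, col=6), (row=1, col=7), (row=2, col=8), (row=3, col=7), (row=4, col=6), (row=6, col=2)
  Distance 12: (row=0, col=5), (row=0, col=7), (row=1, col=8), (row=2, col=9), (row=3, col=8), (row=4, col=7), (row=5, col=6)
  Distance 13: (row=0, col=4), (row=1, col=9), (row=3, col=9), (row=4, col=8), (row=5, col=7), (row=6, col=6)
  Distance 14: (row=0, col=9), (row=4, col=9), (row=6, col=5), (row=6, col=7)
  Distance 15: (row=5, col=9), (row=6, col=8)
  Distance 16: (row=6, col=9)
Total reachable: 57 (grid has 57 open cells total)

Answer: Reachable cells: 57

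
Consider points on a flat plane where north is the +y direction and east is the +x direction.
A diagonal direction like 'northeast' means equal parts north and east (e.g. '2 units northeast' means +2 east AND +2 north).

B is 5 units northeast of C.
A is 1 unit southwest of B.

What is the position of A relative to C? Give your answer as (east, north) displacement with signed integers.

Place C at the origin (east=0, north=0).
  B is 5 units northeast of C: delta (east=+5, north=+5); B at (east=5, north=5).
  A is 1 unit southwest of B: delta (east=-1, north=-1); A at (east=4, north=4).
Therefore A relative to C: (east=4, north=4).

Answer: A is at (east=4, north=4) relative to C.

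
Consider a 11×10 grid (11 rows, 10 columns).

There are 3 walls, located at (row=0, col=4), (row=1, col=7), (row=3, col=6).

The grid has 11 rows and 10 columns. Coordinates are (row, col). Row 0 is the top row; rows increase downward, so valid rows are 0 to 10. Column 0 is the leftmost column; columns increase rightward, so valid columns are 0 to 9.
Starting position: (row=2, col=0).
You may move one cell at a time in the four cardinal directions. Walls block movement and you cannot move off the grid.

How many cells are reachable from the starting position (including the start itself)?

BFS flood-fill from (row=2, col=0):
  Distance 0: (row=2, col=0)
  Distance 1: (row=1, col=0), (row=2, col=1), (row=3, col=0)
  Distance 2: (row=0, col=0), (row=1, col=1), (row=2, col=2), (row=3, col=1), (row=4, col=0)
  Distance 3: (row=0, col=1), (row=1, col=2), (row=2, col=3), (row=3, col=2), (row=4, col=1), (row=5, col=0)
  Distance 4: (row=0, col=2), (row=1, col=3), (row=2, col=4), (row=3, col=3), (row=4, col=2), (row=5, col=1), (row=6, col=0)
  Distance 5: (row=0, col=3), (row=1, col=4), (row=2, col=5), (row=3, col=4), (row=4, col=3), (row=5, col=2), (row=6, col=1), (row=7, col=0)
  Distance 6: (row=1, col=5), (row=2, col=6), (row=3, col=5), (row=4, col=4), (row=5, col=3), (row=6, col=2), (row=7, col=1), (row=8, col=0)
  Distance 7: (row=0, col=5), (row=1, col=6), (row=2, col=7), (row=4, col=5), (row=5, col=4), (row=6, col=3), (row=7, col=2), (row=8, col=1), (row=9, col=0)
  Distance 8: (row=0, col=6), (row=2, col=8), (row=3, col=7), (row=4, col=6), (row=5, col=5), (row=6, col=4), (row=7, col=3), (row=8, col=2), (row=9, col=1), (row=10, col=0)
  Distance 9: (row=0, col=7), (row=1, col=8), (row=2, col=9), (row=3, col=8), (row=4, col=7), (row=5, col=6), (row=6, col=5), (row=7, col=4), (row=8, col=3), (row=9, col=2), (row=10, col=1)
  Distance 10: (row=0, col=8), (row=1, col=9), (row=3, col=9), (row=4, col=8), (row=5, col=7), (row=6, col=6), (row=7, col=5), (row=8, col=4), (row=9, col=3), (row=10, col=2)
  Distance 11: (row=0, col=9), (row=4, col=9), (row=5, col=8), (row=6, col=7), (row=7, col=6), (row=8, col=5), (row=9, col=4), (row=10, col=3)
  Distance 12: (row=5, col=9), (row=6, col=8), (row=7, col=7), (row=8, col=6), (row=9, col=5), (row=10, col=4)
  Distance 13: (row=6, col=9), (row=7, col=8), (row=8, col=7), (row=9, col=6), (row=10, col=5)
  Distance 14: (row=7, col=9), (row=8, col=8), (row=9, col=7), (row=10, col=6)
  Distance 15: (row=8, col=9), (row=9, col=8), (row=10, col=7)
  Distance 16: (row=9, col=9), (row=10, col=8)
  Distance 17: (row=10, col=9)
Total reachable: 107 (grid has 107 open cells total)

Answer: Reachable cells: 107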